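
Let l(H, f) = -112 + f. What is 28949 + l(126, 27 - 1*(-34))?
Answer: 28898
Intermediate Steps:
28949 + l(126, 27 - 1*(-34)) = 28949 + (-112 + (27 - 1*(-34))) = 28949 + (-112 + (27 + 34)) = 28949 + (-112 + 61) = 28949 - 51 = 28898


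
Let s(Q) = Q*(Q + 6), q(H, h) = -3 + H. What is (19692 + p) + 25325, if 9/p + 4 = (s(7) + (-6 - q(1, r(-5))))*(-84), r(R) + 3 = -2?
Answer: 329164295/7312 ≈ 45017.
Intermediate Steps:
r(R) = -5 (r(R) = -3 - 2 = -5)
s(Q) = Q*(6 + Q)
p = -9/7312 (p = 9/(-4 + (7*(6 + 7) + (-6 - (-3 + 1)))*(-84)) = 9/(-4 + (7*13 + (-6 - 1*(-2)))*(-84)) = 9/(-4 + (91 + (-6 + 2))*(-84)) = 9/(-4 + (91 - 4)*(-84)) = 9/(-4 + 87*(-84)) = 9/(-4 - 7308) = 9/(-7312) = 9*(-1/7312) = -9/7312 ≈ -0.0012309)
(19692 + p) + 25325 = (19692 - 9/7312) + 25325 = 143987895/7312 + 25325 = 329164295/7312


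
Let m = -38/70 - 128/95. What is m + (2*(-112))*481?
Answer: -71651017/665 ≈ -1.0775e+5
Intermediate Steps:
m = -1257/665 (m = -38*1/70 - 128*1/95 = -19/35 - 128/95 = -1257/665 ≈ -1.8902)
m + (2*(-112))*481 = -1257/665 + (2*(-112))*481 = -1257/665 - 224*481 = -1257/665 - 107744 = -71651017/665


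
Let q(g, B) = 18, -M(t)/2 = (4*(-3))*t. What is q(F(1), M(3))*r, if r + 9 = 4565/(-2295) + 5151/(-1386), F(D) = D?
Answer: -1039477/3927 ≈ -264.70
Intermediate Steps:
M(t) = 24*t (M(t) = -2*4*(-3)*t = -(-24)*t = 24*t)
r = -1039477/70686 (r = -9 + (4565/(-2295) + 5151/(-1386)) = -9 + (4565*(-1/2295) + 5151*(-1/1386)) = -9 + (-913/459 - 1717/462) = -9 - 403303/70686 = -1039477/70686 ≈ -14.706)
q(F(1), M(3))*r = 18*(-1039477/70686) = -1039477/3927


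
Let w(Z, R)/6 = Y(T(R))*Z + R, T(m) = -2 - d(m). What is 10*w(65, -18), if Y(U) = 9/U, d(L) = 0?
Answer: -18630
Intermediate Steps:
T(m) = -2 (T(m) = -2 - 1*0 = -2 + 0 = -2)
w(Z, R) = -27*Z + 6*R (w(Z, R) = 6*((9/(-2))*Z + R) = 6*((9*(-1/2))*Z + R) = 6*(-9*Z/2 + R) = 6*(R - 9*Z/2) = -27*Z + 6*R)
10*w(65, -18) = 10*(-27*65 + 6*(-18)) = 10*(-1755 - 108) = 10*(-1863) = -18630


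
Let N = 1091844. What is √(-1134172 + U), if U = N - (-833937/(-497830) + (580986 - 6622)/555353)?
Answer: I*√3235608141776423468268047990/276471383990 ≈ 205.74*I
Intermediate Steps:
U = 301862872716132679/276471383990 (U = 1091844 - (-833937/(-497830) + (580986 - 6622)/555353) = 1091844 - (-833937*(-1/497830) + 574364*(1/555353)) = 1091844 - (833937/497830 + 574364/555353) = 1091844 - 1*749065044881/276471383990 = 1091844 - 749065044881/276471383990 = 301862872716132679/276471383990 ≈ 1.0918e+6)
√(-1134172 + U) = √(-1134172 + 301862872716132679/276471383990) = √(-11703229806573601/276471383990) = I*√3235608141776423468268047990/276471383990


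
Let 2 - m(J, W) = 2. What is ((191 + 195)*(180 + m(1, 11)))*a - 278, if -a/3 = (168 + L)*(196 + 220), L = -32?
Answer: -11792701718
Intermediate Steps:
m(J, W) = 0 (m(J, W) = 2 - 1*2 = 2 - 2 = 0)
a = -169728 (a = -3*(168 - 32)*(196 + 220) = -408*416 = -3*56576 = -169728)
((191 + 195)*(180 + m(1, 11)))*a - 278 = ((191 + 195)*(180 + 0))*(-169728) - 278 = (386*180)*(-169728) - 278 = 69480*(-169728) - 278 = -11792701440 - 278 = -11792701718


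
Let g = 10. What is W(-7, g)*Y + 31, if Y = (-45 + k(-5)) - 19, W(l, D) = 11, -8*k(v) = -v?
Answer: -5439/8 ≈ -679.88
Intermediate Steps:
k(v) = v/8 (k(v) = -(-1)*v/8 = v/8)
Y = -517/8 (Y = (-45 + (⅛)*(-5)) - 19 = (-45 - 5/8) - 19 = -365/8 - 19 = -517/8 ≈ -64.625)
W(-7, g)*Y + 31 = 11*(-517/8) + 31 = -5687/8 + 31 = -5439/8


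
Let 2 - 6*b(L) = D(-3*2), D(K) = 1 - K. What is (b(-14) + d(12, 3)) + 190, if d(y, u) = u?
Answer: 1153/6 ≈ 192.17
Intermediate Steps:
b(L) = -⅚ (b(L) = ⅓ - (1 - (-3)*2)/6 = ⅓ - (1 - 1*(-6))/6 = ⅓ - (1 + 6)/6 = ⅓ - ⅙*7 = ⅓ - 7/6 = -⅚)
(b(-14) + d(12, 3)) + 190 = (-⅚ + 3) + 190 = 13/6 + 190 = 1153/6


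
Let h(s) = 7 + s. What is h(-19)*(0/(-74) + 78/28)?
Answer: -234/7 ≈ -33.429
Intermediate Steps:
h(-19)*(0/(-74) + 78/28) = (7 - 19)*(0/(-74) + 78/28) = -12*(0*(-1/74) + 78*(1/28)) = -12*(0 + 39/14) = -12*39/14 = -234/7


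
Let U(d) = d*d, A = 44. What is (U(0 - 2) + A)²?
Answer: 2304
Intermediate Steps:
U(d) = d²
(U(0 - 2) + A)² = ((0 - 2)² + 44)² = ((-2)² + 44)² = (4 + 44)² = 48² = 2304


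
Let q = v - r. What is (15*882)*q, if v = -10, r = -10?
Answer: 0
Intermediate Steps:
q = 0 (q = -10 - 1*(-10) = -10 + 10 = 0)
(15*882)*q = (15*882)*0 = 13230*0 = 0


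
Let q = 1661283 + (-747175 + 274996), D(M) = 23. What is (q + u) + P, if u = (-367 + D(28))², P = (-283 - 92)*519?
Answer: 1112815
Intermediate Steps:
P = -194625 (P = -375*519 = -194625)
u = 118336 (u = (-367 + 23)² = (-344)² = 118336)
q = 1189104 (q = 1661283 - 472179 = 1189104)
(q + u) + P = (1189104 + 118336) - 194625 = 1307440 - 194625 = 1112815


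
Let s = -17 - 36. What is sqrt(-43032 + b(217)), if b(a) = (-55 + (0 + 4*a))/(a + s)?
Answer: I*sqrt(289313835)/82 ≈ 207.43*I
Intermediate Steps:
s = -53
b(a) = (-55 + 4*a)/(-53 + a) (b(a) = (-55 + (0 + 4*a))/(a - 53) = (-55 + 4*a)/(-53 + a))
sqrt(-43032 + b(217)) = sqrt(-43032 + (-55 + 4*217)/(-53 + 217)) = sqrt(-43032 + (-55 + 868)/164) = sqrt(-43032 + (1/164)*813) = sqrt(-43032 + 813/164) = sqrt(-7056435/164) = I*sqrt(289313835)/82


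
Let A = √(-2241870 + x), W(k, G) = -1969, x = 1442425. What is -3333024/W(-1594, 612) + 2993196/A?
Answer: 3333024/1969 - 2993196*I*√799445/799445 ≈ 1692.8 - 3347.7*I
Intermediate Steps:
A = I*√799445 (A = √(-2241870 + 1442425) = √(-799445) = I*√799445 ≈ 894.12*I)
-3333024/W(-1594, 612) + 2993196/A = -3333024/(-1969) + 2993196/((I*√799445)) = -3333024*(-1/1969) + 2993196*(-I*√799445/799445) = 3333024/1969 - 2993196*I*√799445/799445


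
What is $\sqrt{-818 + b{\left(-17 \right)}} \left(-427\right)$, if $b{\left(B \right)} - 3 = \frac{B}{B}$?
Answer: $- 427 i \sqrt{814} \approx - 12183.0 i$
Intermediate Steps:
$b{\left(B \right)} = 4$ ($b{\left(B \right)} = 3 + \frac{B}{B} = 3 + 1 = 4$)
$\sqrt{-818 + b{\left(-17 \right)}} \left(-427\right) = \sqrt{-818 + 4} \left(-427\right) = \sqrt{-814} \left(-427\right) = i \sqrt{814} \left(-427\right) = - 427 i \sqrt{814}$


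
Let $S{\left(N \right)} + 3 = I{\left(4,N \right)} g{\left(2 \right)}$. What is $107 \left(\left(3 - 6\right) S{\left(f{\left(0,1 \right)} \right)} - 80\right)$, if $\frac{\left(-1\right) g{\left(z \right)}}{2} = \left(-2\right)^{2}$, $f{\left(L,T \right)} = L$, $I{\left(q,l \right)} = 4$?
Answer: $2675$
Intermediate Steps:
$g{\left(z \right)} = -8$ ($g{\left(z \right)} = - 2 \left(-2\right)^{2} = \left(-2\right) 4 = -8$)
$S{\left(N \right)} = -35$ ($S{\left(N \right)} = -3 + 4 \left(-8\right) = -3 - 32 = -35$)
$107 \left(\left(3 - 6\right) S{\left(f{\left(0,1 \right)} \right)} - 80\right) = 107 \left(\left(3 - 6\right) \left(-35\right) - 80\right) = 107 \left(\left(-3\right) \left(-35\right) - 80\right) = 107 \left(105 - 80\right) = 107 \cdot 25 = 2675$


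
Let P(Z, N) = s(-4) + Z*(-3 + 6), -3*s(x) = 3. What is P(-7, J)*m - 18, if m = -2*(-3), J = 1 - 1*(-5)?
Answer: -150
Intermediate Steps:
J = 6 (J = 1 + 5 = 6)
m = 6
s(x) = -1 (s(x) = -⅓*3 = -1)
P(Z, N) = -1 + 3*Z (P(Z, N) = -1 + Z*(-3 + 6) = -1 + Z*3 = -1 + 3*Z)
P(-7, J)*m - 18 = (-1 + 3*(-7))*6 - 18 = (-1 - 21)*6 - 18 = -22*6 - 18 = -132 - 18 = -150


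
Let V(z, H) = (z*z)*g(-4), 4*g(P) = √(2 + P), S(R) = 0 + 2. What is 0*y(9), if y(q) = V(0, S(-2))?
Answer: 0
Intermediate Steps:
S(R) = 2
g(P) = √(2 + P)/4
V(z, H) = I*√2*z²/4 (V(z, H) = (z*z)*(√(2 - 4)/4) = z²*(√(-2)/4) = z²*((I*√2)/4) = z²*(I*√2/4) = I*√2*z²/4)
y(q) = 0 (y(q) = (¼)*I*√2*0² = (¼)*I*√2*0 = 0)
0*y(9) = 0*0 = 0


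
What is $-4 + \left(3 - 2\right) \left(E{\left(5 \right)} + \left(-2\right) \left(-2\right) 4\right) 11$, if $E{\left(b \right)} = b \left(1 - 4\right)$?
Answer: $7$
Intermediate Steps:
$E{\left(b \right)} = - 3 b$ ($E{\left(b \right)} = b \left(-3\right) = - 3 b$)
$-4 + \left(3 - 2\right) \left(E{\left(5 \right)} + \left(-2\right) \left(-2\right) 4\right) 11 = -4 + \left(3 - 2\right) \left(\left(-3\right) 5 + \left(-2\right) \left(-2\right) 4\right) 11 = -4 + 1 \left(-15 + 4 \cdot 4\right) 11 = -4 + 1 \left(-15 + 16\right) 11 = -4 + 1 \cdot 1 \cdot 11 = -4 + 1 \cdot 11 = -4 + 11 = 7$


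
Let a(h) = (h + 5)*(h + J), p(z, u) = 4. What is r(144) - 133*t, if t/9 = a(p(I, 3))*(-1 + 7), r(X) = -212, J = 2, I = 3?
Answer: -388040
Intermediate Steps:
a(h) = (2 + h)*(5 + h) (a(h) = (h + 5)*(h + 2) = (5 + h)*(2 + h) = (2 + h)*(5 + h))
t = 2916 (t = 9*((10 + 4² + 7*4)*(-1 + 7)) = 9*((10 + 16 + 28)*6) = 9*(54*6) = 9*324 = 2916)
r(144) - 133*t = -212 - 133*2916 = -212 - 387828 = -388040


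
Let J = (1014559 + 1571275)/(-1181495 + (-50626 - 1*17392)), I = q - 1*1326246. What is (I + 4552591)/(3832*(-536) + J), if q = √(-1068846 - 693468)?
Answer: -806272003997/513288462242 - 1249513*I*√1762314/2566442311210 ≈ -1.5708 - 0.00064632*I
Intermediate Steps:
q = I*√1762314 (q = √(-1762314) = I*√1762314 ≈ 1327.5*I)
I = -1326246 + I*√1762314 (I = I*√1762314 - 1*1326246 = I*√1762314 - 1326246 = -1326246 + I*√1762314 ≈ -1.3262e+6 + 1327.5*I)
J = -2585834/1249513 (J = 2585834/(-1181495 + (-50626 - 17392)) = 2585834/(-1181495 - 68018) = 2585834/(-1249513) = 2585834*(-1/1249513) = -2585834/1249513 ≈ -2.0695)
(I + 4552591)/(3832*(-536) + J) = ((-1326246 + I*√1762314) + 4552591)/(3832*(-536) - 2585834/1249513) = (3226345 + I*√1762314)/(-2053952 - 2585834/1249513) = (3226345 + I*√1762314)/(-2566442311210/1249513) = (3226345 + I*√1762314)*(-1249513/2566442311210) = -806272003997/513288462242 - 1249513*I*√1762314/2566442311210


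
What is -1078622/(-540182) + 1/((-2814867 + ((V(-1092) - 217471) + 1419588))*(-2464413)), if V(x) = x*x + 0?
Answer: 558595834887610789/279748990175532738 ≈ 1.9968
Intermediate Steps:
V(x) = x² (V(x) = x² + 0 = x²)
-1078622/(-540182) + 1/((-2814867 + ((V(-1092) - 217471) + 1419588))*(-2464413)) = -1078622/(-540182) + 1/((-2814867 + (((-1092)² - 217471) + 1419588))*(-2464413)) = -1078622*(-1/540182) - 1/2464413/(-2814867 + ((1192464 - 217471) + 1419588)) = 539311/270091 - 1/2464413/(-2814867 + (974993 + 1419588)) = 539311/270091 - 1/2464413/(-2814867 + 2394581) = 539311/270091 - 1/2464413/(-420286) = 539311/270091 - 1/420286*(-1/2464413) = 539311/270091 + 1/1035758282118 = 558595834887610789/279748990175532738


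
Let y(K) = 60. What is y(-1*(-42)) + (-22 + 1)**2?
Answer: 501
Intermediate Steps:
y(-1*(-42)) + (-22 + 1)**2 = 60 + (-22 + 1)**2 = 60 + (-21)**2 = 60 + 441 = 501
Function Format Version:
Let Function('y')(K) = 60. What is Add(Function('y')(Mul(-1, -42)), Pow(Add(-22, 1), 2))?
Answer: 501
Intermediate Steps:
Add(Function('y')(Mul(-1, -42)), Pow(Add(-22, 1), 2)) = Add(60, Pow(Add(-22, 1), 2)) = Add(60, Pow(-21, 2)) = Add(60, 441) = 501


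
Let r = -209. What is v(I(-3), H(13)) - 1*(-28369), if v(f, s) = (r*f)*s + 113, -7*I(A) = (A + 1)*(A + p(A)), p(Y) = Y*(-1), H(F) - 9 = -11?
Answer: 28482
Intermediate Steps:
H(F) = -2 (H(F) = 9 - 11 = -2)
p(Y) = -Y
I(A) = 0 (I(A) = -(A + 1)*(A - A)/7 = -(1 + A)*0/7 = -⅐*0 = 0)
v(f, s) = 113 - 209*f*s (v(f, s) = (-209*f)*s + 113 = -209*f*s + 113 = 113 - 209*f*s)
v(I(-3), H(13)) - 1*(-28369) = (113 - 209*0*(-2)) - 1*(-28369) = (113 + 0) + 28369 = 113 + 28369 = 28482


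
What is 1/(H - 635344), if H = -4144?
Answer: -1/639488 ≈ -1.5638e-6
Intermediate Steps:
1/(H - 635344) = 1/(-4144 - 635344) = 1/(-639488) = -1/639488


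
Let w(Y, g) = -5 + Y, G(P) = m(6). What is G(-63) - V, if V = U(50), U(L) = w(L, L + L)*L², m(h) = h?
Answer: -112494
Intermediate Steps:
G(P) = 6
U(L) = L²*(-5 + L) (U(L) = (-5 + L)*L² = L²*(-5 + L))
V = 112500 (V = 50²*(-5 + 50) = 2500*45 = 112500)
G(-63) - V = 6 - 1*112500 = 6 - 112500 = -112494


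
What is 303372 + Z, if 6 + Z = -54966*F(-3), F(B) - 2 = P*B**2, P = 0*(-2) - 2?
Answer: 1182822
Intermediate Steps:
P = -2 (P = 0 - 2 = -2)
F(B) = 2 - 2*B**2
Z = 879450 (Z = -6 - 54966*(2 - 2*(-3)**2) = -6 - 54966*(2 - 2*9) = -6 - 54966*(2 - 18) = -6 - 54966*(-16) = -6 + 879456 = 879450)
303372 + Z = 303372 + 879450 = 1182822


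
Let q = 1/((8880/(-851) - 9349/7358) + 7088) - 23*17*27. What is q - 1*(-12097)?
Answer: 1844226622534/1197549645 ≈ 1540.0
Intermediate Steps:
q = -12642531433031/1197549645 (q = 1/((8880*(-1/851) - 9349*1/7358) + 7088) - 391*27 = 1/((-240/23 - 9349/7358) + 7088) - 1*10557 = 1/(-1980947/169234 + 7088) - 10557 = 1/(1197549645/169234) - 10557 = 169234/1197549645 - 10557 = -12642531433031/1197549645 ≈ -10557.)
q - 1*(-12097) = -12642531433031/1197549645 - 1*(-12097) = -12642531433031/1197549645 + 12097 = 1844226622534/1197549645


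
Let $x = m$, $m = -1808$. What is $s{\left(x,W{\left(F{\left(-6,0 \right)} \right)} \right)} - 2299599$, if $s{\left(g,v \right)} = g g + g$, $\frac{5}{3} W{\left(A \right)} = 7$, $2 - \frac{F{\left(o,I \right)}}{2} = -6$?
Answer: $967457$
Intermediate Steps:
$x = -1808$
$F{\left(o,I \right)} = 16$ ($F{\left(o,I \right)} = 4 - -12 = 4 + 12 = 16$)
$W{\left(A \right)} = \frac{21}{5}$ ($W{\left(A \right)} = \frac{3}{5} \cdot 7 = \frac{21}{5}$)
$s{\left(g,v \right)} = g + g^{2}$ ($s{\left(g,v \right)} = g^{2} + g = g + g^{2}$)
$s{\left(x,W{\left(F{\left(-6,0 \right)} \right)} \right)} - 2299599 = - 1808 \left(1 - 1808\right) - 2299599 = \left(-1808\right) \left(-1807\right) - 2299599 = 3267056 - 2299599 = 967457$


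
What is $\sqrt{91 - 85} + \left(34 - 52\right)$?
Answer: $-18 + \sqrt{6} \approx -15.551$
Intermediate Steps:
$\sqrt{91 - 85} + \left(34 - 52\right) = \sqrt{6} + \left(34 - 52\right) = \sqrt{6} - 18 = -18 + \sqrt{6}$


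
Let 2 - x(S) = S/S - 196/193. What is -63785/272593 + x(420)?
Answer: 93728172/52610449 ≈ 1.7816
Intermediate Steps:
x(S) = 389/193 (x(S) = 2 - (S/S - 196/193) = 2 - (1 - 196*1/193) = 2 - (1 - 196/193) = 2 - 1*(-3/193) = 2 + 3/193 = 389/193)
-63785/272593 + x(420) = -63785/272593 + 389/193 = 93728172/52610449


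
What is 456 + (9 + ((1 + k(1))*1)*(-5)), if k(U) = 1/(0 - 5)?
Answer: 461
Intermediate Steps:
k(U) = -⅕ (k(U) = 1/(-5) = -⅕)
456 + (9 + ((1 + k(1))*1)*(-5)) = 456 + (9 + ((1 - ⅕)*1)*(-5)) = 456 + (9 + ((⅘)*1)*(-5)) = 456 + (9 + (⅘)*(-5)) = 456 + (9 - 4) = 456 + 5 = 461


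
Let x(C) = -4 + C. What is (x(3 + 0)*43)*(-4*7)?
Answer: 1204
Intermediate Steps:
(x(3 + 0)*43)*(-4*7) = ((-4 + (3 + 0))*43)*(-4*7) = ((-4 + 3)*43)*(-28) = -1*43*(-28) = -43*(-28) = 1204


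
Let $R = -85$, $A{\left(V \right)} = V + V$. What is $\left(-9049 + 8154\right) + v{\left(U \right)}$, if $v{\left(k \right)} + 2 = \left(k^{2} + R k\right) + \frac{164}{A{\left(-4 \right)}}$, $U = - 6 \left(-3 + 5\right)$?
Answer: $\frac{493}{2} \approx 246.5$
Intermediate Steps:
$A{\left(V \right)} = 2 V$
$U = -12$ ($U = \left(-6\right) 2 = -12$)
$v{\left(k \right)} = - \frac{45}{2} + k^{2} - 85 k$ ($v{\left(k \right)} = -2 + \left(\left(k^{2} - 85 k\right) + \frac{164}{2 \left(-4\right)}\right) = -2 + \left(\left(k^{2} - 85 k\right) + \frac{164}{-8}\right) = -2 + \left(\left(k^{2} - 85 k\right) + 164 \left(- \frac{1}{8}\right)\right) = -2 - \left(\frac{41}{2} - k^{2} + 85 k\right) = - \frac{45}{2} + k^{2} - 85 k$)
$\left(-9049 + 8154\right) + v{\left(U \right)} = \left(-9049 + 8154\right) - \left(- \frac{1995}{2} - 144\right) = -895 + \left(- \frac{45}{2} + 144 + 1020\right) = -895 + \frac{2283}{2} = \frac{493}{2}$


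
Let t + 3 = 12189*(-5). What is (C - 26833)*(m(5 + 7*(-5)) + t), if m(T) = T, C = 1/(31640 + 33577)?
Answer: 35569844689760/21739 ≈ 1.6362e+9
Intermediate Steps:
C = 1/65217 ≈ 1.5333e-5
t = -60948 (t = -3 + 12189*(-5) = -3 - 60945 = -60948)
(C - 26833)*(m(5 + 7*(-5)) + t) = (1/65217 - 26833)*((5 + 7*(-5)) - 60948) = -1749967760*((5 - 35) - 60948)/65217 = -1749967760*(-30 - 60948)/65217 = -1749967760/65217*(-60978) = 35569844689760/21739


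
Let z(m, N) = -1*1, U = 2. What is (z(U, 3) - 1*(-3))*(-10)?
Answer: -20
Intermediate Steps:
z(m, N) = -1
(z(U, 3) - 1*(-3))*(-10) = (-1 - 1*(-3))*(-10) = (-1 + 3)*(-10) = 2*(-10) = -20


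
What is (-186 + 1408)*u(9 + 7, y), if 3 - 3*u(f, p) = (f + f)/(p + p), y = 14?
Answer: 15886/21 ≈ 756.48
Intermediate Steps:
u(f, p) = 1 - f/(3*p) (u(f, p) = 1 - (f + f)/(3*(p + p)) = 1 - 2*f/(3*(2*p)) = 1 - 2*f*1/(2*p)/3 = 1 - f/(3*p))
(-186 + 1408)*u(9 + 7, y) = (-186 + 1408)*((14 - (9 + 7)/3)/14) = 1222*((14 - 1/3*16)/14) = 1222*((14 - 16/3)/14) = 1222*((1/14)*(26/3)) = 1222*(13/21) = 15886/21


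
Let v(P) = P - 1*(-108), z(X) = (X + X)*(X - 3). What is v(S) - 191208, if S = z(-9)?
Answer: -190884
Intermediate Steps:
z(X) = 2*X*(-3 + X) (z(X) = (2*X)*(-3 + X) = 2*X*(-3 + X))
S = 216 (S = 2*(-9)*(-3 - 9) = 2*(-9)*(-12) = 216)
v(P) = 108 + P (v(P) = P + 108 = 108 + P)
v(S) - 191208 = (108 + 216) - 191208 = 324 - 191208 = -190884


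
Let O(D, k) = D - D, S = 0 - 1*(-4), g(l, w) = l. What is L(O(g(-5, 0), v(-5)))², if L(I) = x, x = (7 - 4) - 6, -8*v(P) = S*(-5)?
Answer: 9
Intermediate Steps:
S = 4 (S = 0 + 4 = 4)
v(P) = 5/2 (v(P) = -(-5)/2 = -⅛*(-20) = 5/2)
O(D, k) = 0
x = -3 (x = 3 - 6 = -3)
L(I) = -3
L(O(g(-5, 0), v(-5)))² = (-3)² = 9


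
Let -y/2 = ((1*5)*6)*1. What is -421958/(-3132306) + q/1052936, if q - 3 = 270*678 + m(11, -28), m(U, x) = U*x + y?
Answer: 508275706679/1649058875208 ≈ 0.30822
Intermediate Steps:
y = -60 (y = -2*(1*5)*6 = -2*5*6 = -60 ≈ -60.000)
m(U, x) = -60 + U*x (m(U, x) = U*x - 60 = -60 + U*x)
q = 182695 (q = 3 + (270*678 + (-60 + 11*(-28))) = 3 + (183060 + (-60 - 308)) = 3 + (183060 - 368) = 3 + 182692 = 182695)
-421958/(-3132306) + q/1052936 = -421958/(-3132306) + 182695/1052936 = -421958*(-1/3132306) + 182695*(1/1052936) = 210979/1566153 + 182695/1052936 = 508275706679/1649058875208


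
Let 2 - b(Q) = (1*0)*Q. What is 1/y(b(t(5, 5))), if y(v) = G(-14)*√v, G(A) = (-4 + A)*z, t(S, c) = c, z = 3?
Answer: -√2/108 ≈ -0.013095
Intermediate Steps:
b(Q) = 2 (b(Q) = 2 - 1*0*Q = 2 - 0*Q = 2 - 1*0 = 2 + 0 = 2)
G(A) = -12 + 3*A (G(A) = (-4 + A)*3 = -12 + 3*A)
y(v) = -54*√v (y(v) = (-12 + 3*(-14))*√v = (-12 - 42)*√v = -54*√v)
1/y(b(t(5, 5))) = 1/(-54*√2) = -√2/108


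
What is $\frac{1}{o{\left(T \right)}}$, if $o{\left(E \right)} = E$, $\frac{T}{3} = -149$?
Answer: $- \frac{1}{447} \approx -0.0022371$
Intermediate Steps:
$T = -447$ ($T = 3 \left(-149\right) = -447$)
$\frac{1}{o{\left(T \right)}} = \frac{1}{-447} = - \frac{1}{447}$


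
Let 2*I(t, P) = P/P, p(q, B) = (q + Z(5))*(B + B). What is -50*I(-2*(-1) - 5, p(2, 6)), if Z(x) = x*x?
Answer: -25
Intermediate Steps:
Z(x) = x²
p(q, B) = 2*B*(25 + q) (p(q, B) = (q + 5²)*(B + B) = (q + 25)*(2*B) = (25 + q)*(2*B) = 2*B*(25 + q))
I(t, P) = ½ (I(t, P) = (P/P)/2 = (½)*1 = ½)
-50*I(-2*(-1) - 5, p(2, 6)) = -50*½ = -25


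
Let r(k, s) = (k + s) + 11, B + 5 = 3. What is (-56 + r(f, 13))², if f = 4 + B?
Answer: 900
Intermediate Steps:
B = -2 (B = -5 + 3 = -2)
f = 2 (f = 4 - 2 = 2)
r(k, s) = 11 + k + s
(-56 + r(f, 13))² = (-56 + (11 + 2 + 13))² = (-56 + 26)² = (-30)² = 900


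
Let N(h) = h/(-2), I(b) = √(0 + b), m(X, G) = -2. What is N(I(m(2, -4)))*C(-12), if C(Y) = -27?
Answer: 27*I*√2/2 ≈ 19.092*I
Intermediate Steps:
I(b) = √b
N(h) = -h/2 (N(h) = h*(-½) = -h/2)
N(I(m(2, -4)))*C(-12) = -I*√2/2*(-27) = 27*I*√2/2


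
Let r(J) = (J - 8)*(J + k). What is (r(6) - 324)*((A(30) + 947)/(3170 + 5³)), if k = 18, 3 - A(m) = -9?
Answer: -356748/3295 ≈ -108.27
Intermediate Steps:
A(m) = 12 (A(m) = 3 - 1*(-9) = 3 + 9 = 12)
r(J) = (-8 + J)*(18 + J) (r(J) = (J - 8)*(J + 18) = (-8 + J)*(18 + J))
(r(6) - 324)*((A(30) + 947)/(3170 + 5³)) = ((-144 + 6² + 10*6) - 324)*((12 + 947)/(3170 + 5³)) = ((-144 + 36 + 60) - 324)*(959/(3170 + 125)) = (-48 - 324)*(959/3295) = -356748/3295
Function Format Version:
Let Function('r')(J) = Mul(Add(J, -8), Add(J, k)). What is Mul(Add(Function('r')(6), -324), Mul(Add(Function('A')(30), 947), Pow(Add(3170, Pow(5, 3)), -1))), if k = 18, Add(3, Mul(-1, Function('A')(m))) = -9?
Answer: Rational(-356748, 3295) ≈ -108.27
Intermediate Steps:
Function('A')(m) = 12 (Function('A')(m) = Add(3, Mul(-1, -9)) = Add(3, 9) = 12)
Function('r')(J) = Mul(Add(-8, J), Add(18, J)) (Function('r')(J) = Mul(Add(J, -8), Add(J, 18)) = Mul(Add(-8, J), Add(18, J)))
Mul(Add(Function('r')(6), -324), Mul(Add(Function('A')(30), 947), Pow(Add(3170, Pow(5, 3)), -1))) = Mul(Add(Add(-144, Pow(6, 2), Mul(10, 6)), -324), Mul(Add(12, 947), Pow(Add(3170, Pow(5, 3)), -1))) = Mul(Add(Add(-144, 36, 60), -324), Mul(959, Pow(Add(3170, 125), -1))) = Mul(Add(-48, -324), Mul(959, Pow(3295, -1))) = Mul(-372, Mul(959, Rational(1, 3295))) = Mul(-372, Rational(959, 3295)) = Rational(-356748, 3295)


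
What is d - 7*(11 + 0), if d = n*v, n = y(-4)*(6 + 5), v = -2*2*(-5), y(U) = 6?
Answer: 1243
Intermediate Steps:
v = 20 (v = -4*(-5) = 20)
n = 66 (n = 6*(6 + 5) = 6*11 = 66)
d = 1320 (d = 66*20 = 1320)
d - 7*(11 + 0) = 1320 - 7*(11 + 0) = 1320 - 7*11 = 1320 - 77 = 1243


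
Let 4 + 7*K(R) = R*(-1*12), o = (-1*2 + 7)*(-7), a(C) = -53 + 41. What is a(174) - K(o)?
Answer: -500/7 ≈ -71.429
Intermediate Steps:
a(C) = -12
o = -35 (o = (-2 + 7)*(-7) = 5*(-7) = -35)
K(R) = -4/7 - 12*R/7 (K(R) = -4/7 + (R*(-1*12))/7 = -4/7 + (R*(-12))/7 = -4/7 + (-12*R)/7 = -4/7 - 12*R/7)
a(174) - K(o) = -12 - (-4/7 - 12/7*(-35)) = -12 - (-4/7 + 60) = -12 - 1*416/7 = -12 - 416/7 = -500/7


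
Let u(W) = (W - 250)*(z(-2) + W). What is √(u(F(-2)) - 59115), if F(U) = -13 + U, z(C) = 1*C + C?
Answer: 104*I*√5 ≈ 232.55*I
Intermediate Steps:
z(C) = 2*C (z(C) = C + C = 2*C)
u(W) = (-250 + W)*(-4 + W) (u(W) = (W - 250)*(2*(-2) + W) = (-250 + W)*(-4 + W))
√(u(F(-2)) - 59115) = √((1000 + (-13 - 2)² - 254*(-13 - 2)) - 59115) = √((1000 + (-15)² - 254*(-15)) - 59115) = √((1000 + 225 + 3810) - 59115) = √(5035 - 59115) = √(-54080) = 104*I*√5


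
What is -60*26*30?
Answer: -46800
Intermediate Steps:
-60*26*30 = -10*156*30 = -1560*30 = -46800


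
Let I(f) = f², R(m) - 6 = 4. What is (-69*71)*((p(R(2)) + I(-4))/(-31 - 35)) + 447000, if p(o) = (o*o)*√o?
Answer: 4930064/11 + 81650*√10/11 ≈ 4.7166e+5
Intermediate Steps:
R(m) = 10 (R(m) = 6 + 4 = 10)
p(o) = o^(5/2) (p(o) = o²*√o = o^(5/2))
(-69*71)*((p(R(2)) + I(-4))/(-31 - 35)) + 447000 = (-69*71)*((10^(5/2) + (-4)²)/(-31 - 35)) + 447000 = -4899*(100*√10 + 16)/(-66) + 447000 = -4899*(16 + 100*√10)*(-1)/66 + 447000 = -4899*(-8/33 - 50*√10/33) + 447000 = (13064/11 + 81650*√10/11) + 447000 = 4930064/11 + 81650*√10/11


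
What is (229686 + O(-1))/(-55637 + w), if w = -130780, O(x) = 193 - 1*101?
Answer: -229778/186417 ≈ -1.2326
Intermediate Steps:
O(x) = 92 (O(x) = 193 - 101 = 92)
(229686 + O(-1))/(-55637 + w) = (229686 + 92)/(-55637 - 130780) = 229778/(-186417) = 229778*(-1/186417) = -229778/186417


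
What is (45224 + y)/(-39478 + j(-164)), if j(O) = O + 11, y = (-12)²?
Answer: -45368/39631 ≈ -1.1448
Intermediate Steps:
y = 144
j(O) = 11 + O
(45224 + y)/(-39478 + j(-164)) = (45224 + 144)/(-39478 + (11 - 164)) = 45368/(-39478 - 153) = 45368/(-39631) = 45368*(-1/39631) = -45368/39631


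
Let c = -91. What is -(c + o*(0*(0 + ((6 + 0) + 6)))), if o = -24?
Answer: 91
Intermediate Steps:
-(c + o*(0*(0 + ((6 + 0) + 6)))) = -(-91 - 0*(0 + ((6 + 0) + 6))) = -(-91 - 0*(0 + (6 + 6))) = -(-91 - 0*(0 + 12)) = -(-91 - 0*12) = -(-91 - 24*0) = -(-91 + 0) = -1*(-91) = 91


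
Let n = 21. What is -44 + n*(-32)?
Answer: -716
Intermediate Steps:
-44 + n*(-32) = -44 + 21*(-32) = -44 - 672 = -716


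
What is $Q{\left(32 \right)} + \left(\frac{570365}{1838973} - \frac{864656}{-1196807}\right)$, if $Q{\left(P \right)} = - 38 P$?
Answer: $- \frac{2674016547337733}{2200895759211} \approx -1215.0$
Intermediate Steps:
$Q{\left(32 \right)} + \left(\frac{570365}{1838973} - \frac{864656}{-1196807}\right) = \left(-38\right) 32 + \left(\frac{570365}{1838973} - \frac{864656}{-1196807}\right) = -1216 + \left(570365 \cdot \frac{1}{1838973} - - \frac{864656}{1196807}\right) = -1216 + \left(\frac{570365}{1838973} + \frac{864656}{1196807}\right) = -1216 + \frac{2272695862843}{2200895759211} = - \frac{2674016547337733}{2200895759211}$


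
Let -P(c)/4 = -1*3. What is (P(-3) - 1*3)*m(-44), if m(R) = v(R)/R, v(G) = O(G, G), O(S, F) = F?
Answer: 9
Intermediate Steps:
P(c) = 12 (P(c) = -(-4)*3 = -4*(-3) = 12)
v(G) = G
m(R) = 1 (m(R) = R/R = 1)
(P(-3) - 1*3)*m(-44) = (12 - 1*3)*1 = (12 - 3)*1 = 9*1 = 9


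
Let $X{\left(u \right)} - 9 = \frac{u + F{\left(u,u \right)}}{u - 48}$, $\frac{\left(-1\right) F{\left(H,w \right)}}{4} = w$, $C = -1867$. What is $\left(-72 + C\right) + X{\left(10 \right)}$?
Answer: $- \frac{36655}{19} \approx -1929.2$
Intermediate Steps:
$F{\left(H,w \right)} = - 4 w$
$X{\left(u \right)} = 9 - \frac{3 u}{-48 + u}$ ($X{\left(u \right)} = 9 + \frac{u - 4 u}{u - 48} = 9 + \frac{\left(-3\right) u}{-48 + u} = 9 - \frac{3 u}{-48 + u}$)
$\left(-72 + C\right) + X{\left(10 \right)} = \left(-72 - 1867\right) + \frac{6 \left(-72 + 10\right)}{-48 + 10} = -1939 + 6 \frac{1}{-38} \left(-62\right) = -1939 + 6 \left(- \frac{1}{38}\right) \left(-62\right) = -1939 + \frac{186}{19} = - \frac{36655}{19}$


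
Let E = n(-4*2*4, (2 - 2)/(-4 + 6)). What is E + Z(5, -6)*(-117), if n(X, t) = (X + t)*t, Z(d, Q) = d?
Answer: -585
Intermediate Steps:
n(X, t) = t*(X + t)
E = 0 (E = ((2 - 2)/(-4 + 6))*(-4*2*4 + (2 - 2)/(-4 + 6)) = (0/2)*(-8*4 + 0/2) = (0*(½))*(-32 + 0*(½)) = 0*(-32 + 0) = 0*(-32) = 0)
E + Z(5, -6)*(-117) = 0 + 5*(-117) = 0 - 585 = -585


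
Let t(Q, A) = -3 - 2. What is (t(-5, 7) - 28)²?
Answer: 1089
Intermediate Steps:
t(Q, A) = -5
(t(-5, 7) - 28)² = (-5 - 28)² = (-33)² = 1089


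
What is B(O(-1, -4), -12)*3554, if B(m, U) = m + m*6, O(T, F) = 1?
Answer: 24878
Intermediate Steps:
B(m, U) = 7*m (B(m, U) = m + 6*m = 7*m)
B(O(-1, -4), -12)*3554 = (7*1)*3554 = 7*3554 = 24878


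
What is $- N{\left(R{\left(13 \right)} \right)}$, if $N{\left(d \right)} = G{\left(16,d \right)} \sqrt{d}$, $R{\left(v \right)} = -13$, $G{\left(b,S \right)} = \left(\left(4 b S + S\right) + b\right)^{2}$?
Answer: $- 687241 i \sqrt{13} \approx - 2.4779 \cdot 10^{6} i$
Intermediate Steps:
$G{\left(b,S \right)} = \left(S + b + 4 S b\right)^{2}$ ($G{\left(b,S \right)} = \left(\left(4 S b + S\right) + b\right)^{2} = \left(\left(S + 4 S b\right) + b\right)^{2} = \left(S + b + 4 S b\right)^{2}$)
$N{\left(d \right)} = \sqrt{d} \left(16 + 65 d\right)^{2}$ ($N{\left(d \right)} = \left(d + 16 + 4 d 16\right)^{2} \sqrt{d} = \left(d + 16 + 64 d\right)^{2} \sqrt{d} = \left(16 + 65 d\right)^{2} \sqrt{d} = \sqrt{d} \left(16 + 65 d\right)^{2}$)
$- N{\left(R{\left(13 \right)} \right)} = - \sqrt{-13} \left(16 + 65 \left(-13\right)\right)^{2} = - i \sqrt{13} \left(16 - 845\right)^{2} = - i \sqrt{13} \left(-829\right)^{2} = - i \sqrt{13} \cdot 687241 = - 687241 i \sqrt{13}$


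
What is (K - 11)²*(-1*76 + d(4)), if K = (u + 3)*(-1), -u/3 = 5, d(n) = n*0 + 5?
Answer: -71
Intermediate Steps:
d(n) = 5 (d(n) = 0 + 5 = 5)
u = -15 (u = -3*5 = -15)
K = 12 (K = (-15 + 3)*(-1) = -12*(-1) = 12)
(K - 11)²*(-1*76 + d(4)) = (12 - 11)²*(-1*76 + 5) = 1²*(-76 + 5) = 1*(-71) = -71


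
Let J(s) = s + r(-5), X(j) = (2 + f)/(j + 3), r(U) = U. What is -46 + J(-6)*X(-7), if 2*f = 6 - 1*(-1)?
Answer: -247/8 ≈ -30.875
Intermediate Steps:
f = 7/2 (f = (6 - 1*(-1))/2 = (6 + 1)/2 = (½)*7 = 7/2 ≈ 3.5000)
X(j) = 11/(2*(3 + j)) (X(j) = (2 + 7/2)/(j + 3) = 11/(2*(3 + j)))
J(s) = -5 + s (J(s) = s - 5 = -5 + s)
-46 + J(-6)*X(-7) = -46 + (-5 - 6)*(11/(2*(3 - 7))) = -46 - 121/(2*(-4)) = -46 - 121*(-1)/(2*4) = -46 - 11*(-11/8) = -46 + 121/8 = -247/8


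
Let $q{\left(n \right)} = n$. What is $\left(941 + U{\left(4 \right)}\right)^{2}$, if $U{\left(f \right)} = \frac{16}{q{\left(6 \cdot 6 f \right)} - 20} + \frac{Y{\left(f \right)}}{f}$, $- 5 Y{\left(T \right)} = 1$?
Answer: $\frac{340436073961}{384400} \approx 8.8563 \cdot 10^{5}$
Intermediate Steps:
$Y{\left(T \right)} = - \frac{1}{5}$ ($Y{\left(T \right)} = \left(- \frac{1}{5}\right) 1 = - \frac{1}{5}$)
$U{\left(f \right)} = \frac{16}{-20 + 36 f} - \frac{1}{5 f}$ ($U{\left(f \right)} = \frac{16}{6 \cdot 6 f - 20} - \frac{1}{5 f} = \frac{16}{36 f - 20} - \frac{1}{5 f} = \frac{16}{-20 + 36 f} - \frac{1}{5 f}$)
$\left(941 + U{\left(4 \right)}\right)^{2} = \left(941 + \frac{5 + 11 \cdot 4}{5 \cdot 4 \left(-5 + 9 \cdot 4\right)}\right)^{2} = \left(941 + \frac{1}{5} \cdot \frac{1}{4} \frac{1}{-5 + 36} \left(5 + 44\right)\right)^{2} = \left(941 + \frac{1}{5} \cdot \frac{1}{4} \cdot \frac{1}{31} \cdot 49\right)^{2} = \left(941 + \frac{49}{620}\right)^{2} = \left(\frac{583469}{620}\right)^{2} = \frac{340436073961}{384400}$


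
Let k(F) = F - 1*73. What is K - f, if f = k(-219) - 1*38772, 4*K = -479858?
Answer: -161801/2 ≈ -80901.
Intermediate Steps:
K = -239929/2 (K = (¼)*(-479858) = -239929/2 ≈ -1.1996e+5)
k(F) = -73 + F (k(F) = F - 73 = -73 + F)
f = -39064 (f = (-73 - 219) - 1*38772 = -292 - 38772 = -39064)
K - f = -239929/2 - 1*(-39064) = -239929/2 + 39064 = -161801/2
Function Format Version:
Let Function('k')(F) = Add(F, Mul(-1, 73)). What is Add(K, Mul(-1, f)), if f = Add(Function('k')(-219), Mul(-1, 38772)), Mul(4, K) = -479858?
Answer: Rational(-161801, 2) ≈ -80901.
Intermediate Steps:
K = Rational(-239929, 2) (K = Mul(Rational(1, 4), -479858) = Rational(-239929, 2) ≈ -1.1996e+5)
Function('k')(F) = Add(-73, F) (Function('k')(F) = Add(F, -73) = Add(-73, F))
f = -39064 (f = Add(Add(-73, -219), Mul(-1, 38772)) = Add(-292, -38772) = -39064)
Add(K, Mul(-1, f)) = Add(Rational(-239929, 2), Mul(-1, -39064)) = Add(Rational(-239929, 2), 39064) = Rational(-161801, 2)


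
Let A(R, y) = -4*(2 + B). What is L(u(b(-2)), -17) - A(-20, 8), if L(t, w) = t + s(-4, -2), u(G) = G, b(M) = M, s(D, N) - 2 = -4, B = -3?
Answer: -8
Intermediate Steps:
s(D, N) = -2 (s(D, N) = 2 - 4 = -2)
A(R, y) = 4 (A(R, y) = -4*(2 - 3) = -4*(-1) = 4)
L(t, w) = -2 + t (L(t, w) = t - 2 = -2 + t)
L(u(b(-2)), -17) - A(-20, 8) = (-2 - 2) - 1*4 = -4 - 4 = -8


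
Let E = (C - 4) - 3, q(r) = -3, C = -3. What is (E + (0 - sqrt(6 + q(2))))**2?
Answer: (10 + sqrt(3))**2 ≈ 137.64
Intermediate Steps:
E = -10 (E = (-3 - 4) - 3 = -7 - 3 = -10)
(E + (0 - sqrt(6 + q(2))))**2 = (-10 + (0 - sqrt(6 - 3)))**2 = (-10 + (0 - sqrt(3)))**2 = (-10 - sqrt(3))**2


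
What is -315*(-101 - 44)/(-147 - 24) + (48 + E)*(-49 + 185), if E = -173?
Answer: -328075/19 ≈ -17267.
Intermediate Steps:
-315*(-101 - 44)/(-147 - 24) + (48 + E)*(-49 + 185) = -315*(-101 - 44)/(-147 - 24) + (48 - 173)*(-49 + 185) = -(-45675)/(-171) - 125*136 = -(-45675)*(-1)/171 - 17000 = -315*145/171 - 17000 = -5075/19 - 17000 = -328075/19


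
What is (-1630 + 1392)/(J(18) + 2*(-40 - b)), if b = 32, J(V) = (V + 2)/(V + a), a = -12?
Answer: 357/211 ≈ 1.6919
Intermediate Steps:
J(V) = (2 + V)/(-12 + V) (J(V) = (V + 2)/(V - 12) = (2 + V)/(-12 + V))
(-1630 + 1392)/(J(18) + 2*(-40 - b)) = (-1630 + 1392)/((2 + 18)/(-12 + 18) + 2*(-40 - 1*32)) = -238/(20/6 + 2*(-40 - 32)) = -238/((1/6)*20 + 2*(-72)) = -238/(10/3 - 144) = -238/(-422/3) = -238*(-3/422) = 357/211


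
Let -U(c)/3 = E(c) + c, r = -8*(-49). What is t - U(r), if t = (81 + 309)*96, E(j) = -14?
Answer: 38574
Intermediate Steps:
r = 392
t = 37440 (t = 390*96 = 37440)
U(c) = 42 - 3*c (U(c) = -3*(-14 + c) = 42 - 3*c)
t - U(r) = 37440 - (42 - 3*392) = 37440 - (42 - 1176) = 37440 - 1*(-1134) = 37440 + 1134 = 38574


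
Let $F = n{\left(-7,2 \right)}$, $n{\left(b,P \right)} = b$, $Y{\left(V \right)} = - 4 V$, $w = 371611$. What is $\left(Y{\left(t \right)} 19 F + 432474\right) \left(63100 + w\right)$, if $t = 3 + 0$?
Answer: $188695003770$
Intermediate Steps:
$t = 3$
$F = -7$
$\left(Y{\left(t \right)} 19 F + 432474\right) \left(63100 + w\right) = \left(\left(-4\right) 3 \cdot 19 \left(-7\right) + 432474\right) \left(63100 + 371611\right) = \left(\left(-12\right) 19 \left(-7\right) + 432474\right) 434711 = \left(\left(-228\right) \left(-7\right) + 432474\right) 434711 = \left(1596 + 432474\right) 434711 = 434070 \cdot 434711 = 188695003770$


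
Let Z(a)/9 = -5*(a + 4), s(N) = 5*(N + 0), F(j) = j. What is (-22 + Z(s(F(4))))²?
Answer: 1214404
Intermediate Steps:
s(N) = 5*N
Z(a) = -180 - 45*a (Z(a) = 9*(-5*(a + 4)) = 9*(-5*(4 + a)) = 9*(-20 - 5*a) = -180 - 45*a)
(-22 + Z(s(F(4))))² = (-22 + (-180 - 225*4))² = (-22 + (-180 - 45*20))² = (-22 + (-180 - 900))² = (-22 - 1080)² = (-1102)² = 1214404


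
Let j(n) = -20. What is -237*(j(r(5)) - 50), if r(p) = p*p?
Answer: 16590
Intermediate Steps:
r(p) = p**2
-237*(j(r(5)) - 50) = -237*(-20 - 50) = -237*(-70) = 16590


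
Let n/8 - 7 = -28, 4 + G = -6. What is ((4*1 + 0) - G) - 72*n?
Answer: 12110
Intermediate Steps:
G = -10 (G = -4 - 6 = -10)
n = -168 (n = 56 + 8*(-28) = 56 - 224 = -168)
((4*1 + 0) - G) - 72*n = ((4*1 + 0) - 1*(-10)) - 72*(-168) = ((4 + 0) + 10) + 12096 = (4 + 10) + 12096 = 14 + 12096 = 12110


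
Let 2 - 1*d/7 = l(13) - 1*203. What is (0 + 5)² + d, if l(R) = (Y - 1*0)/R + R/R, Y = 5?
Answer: 18854/13 ≈ 1450.3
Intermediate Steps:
l(R) = 1 + 5/R (l(R) = (5 - 1*0)/R + R/R = (5 + 0)/R + 1 = 5/R + 1 = 1 + 5/R)
d = 18529/13 (d = 14 - 7*((5 + 13)/13 - 1*203) = 14 - 7*((1/13)*18 - 203) = 14 - 7*(18/13 - 203) = 14 - 7*(-2621/13) = 14 + 18347/13 = 18529/13 ≈ 1425.3)
(0 + 5)² + d = (0 + 5)² + 18529/13 = 5² + 18529/13 = 25 + 18529/13 = 18854/13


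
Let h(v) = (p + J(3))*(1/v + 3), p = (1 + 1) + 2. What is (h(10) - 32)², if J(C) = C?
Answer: 10609/100 ≈ 106.09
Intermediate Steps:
p = 4 (p = 2 + 2 = 4)
h(v) = 21 + 7/v (h(v) = (4 + 3)*(1/v + 3) = 7*(1/v + 3) = 7*(3 + 1/v) = 21 + 7/v)
(h(10) - 32)² = ((21 + 7/10) - 32)² = (217/10 - 32)² = (-103/10)² = 10609/100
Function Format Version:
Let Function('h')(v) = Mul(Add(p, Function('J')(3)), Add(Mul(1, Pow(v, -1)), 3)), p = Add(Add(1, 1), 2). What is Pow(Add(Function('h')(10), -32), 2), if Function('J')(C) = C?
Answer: Rational(10609, 100) ≈ 106.09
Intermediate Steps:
p = 4 (p = Add(2, 2) = 4)
Function('h')(v) = Add(21, Mul(7, Pow(v, -1))) (Function('h')(v) = Mul(Add(4, 3), Add(Mul(1, Pow(v, -1)), 3)) = Mul(7, Add(Pow(v, -1), 3)) = Mul(7, Add(3, Pow(v, -1))) = Add(21, Mul(7, Pow(v, -1))))
Pow(Add(Function('h')(10), -32), 2) = Pow(Add(Add(21, Mul(7, Pow(10, -1))), -32), 2) = Pow(Add(Add(21, Mul(7, Rational(1, 10))), -32), 2) = Pow(Add(Add(21, Rational(7, 10)), -32), 2) = Pow(Add(Rational(217, 10), -32), 2) = Pow(Rational(-103, 10), 2) = Rational(10609, 100)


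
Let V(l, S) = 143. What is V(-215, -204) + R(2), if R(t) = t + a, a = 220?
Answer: 365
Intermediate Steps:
R(t) = 220 + t (R(t) = t + 220 = 220 + t)
V(-215, -204) + R(2) = 143 + (220 + 2) = 143 + 222 = 365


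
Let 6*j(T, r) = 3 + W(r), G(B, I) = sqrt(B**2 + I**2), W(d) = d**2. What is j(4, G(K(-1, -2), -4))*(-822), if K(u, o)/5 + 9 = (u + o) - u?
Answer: -417028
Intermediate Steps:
K(u, o) = -45 + 5*o (K(u, o) = -45 + 5*((u + o) - u) = -45 + 5*((o + u) - u) = -45 + 5*o)
j(T, r) = 1/2 + r**2/6 (j(T, r) = (3 + r**2)/6 = 1/2 + r**2/6)
j(4, G(K(-1, -2), -4))*(-822) = (1/2 + (sqrt((-45 + 5*(-2))**2 + (-4)**2))**2/6)*(-822) = (1/2 + (sqrt((-45 - 10)**2 + 16))**2/6)*(-822) = (1/2 + (sqrt((-55)**2 + 16))**2/6)*(-822) = (1/2 + (sqrt(3025 + 16))**2/6)*(-822) = (1/2 + (sqrt(3041))**2/6)*(-822) = (1/2 + (1/6)*3041)*(-822) = (1/2 + 3041/6)*(-822) = (1522/3)*(-822) = -417028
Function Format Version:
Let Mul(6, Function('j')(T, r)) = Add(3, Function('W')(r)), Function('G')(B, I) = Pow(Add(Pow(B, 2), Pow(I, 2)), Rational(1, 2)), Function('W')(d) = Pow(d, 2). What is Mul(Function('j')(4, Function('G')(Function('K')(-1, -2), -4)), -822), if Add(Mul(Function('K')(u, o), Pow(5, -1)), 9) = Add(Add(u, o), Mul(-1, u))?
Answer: -417028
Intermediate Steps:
Function('K')(u, o) = Add(-45, Mul(5, o)) (Function('K')(u, o) = Add(-45, Mul(5, Add(Add(u, o), Mul(-1, u)))) = Add(-45, Mul(5, Add(Add(o, u), Mul(-1, u)))) = Add(-45, Mul(5, o)))
Function('j')(T, r) = Add(Rational(1, 2), Mul(Rational(1, 6), Pow(r, 2))) (Function('j')(T, r) = Mul(Rational(1, 6), Add(3, Pow(r, 2))) = Add(Rational(1, 2), Mul(Rational(1, 6), Pow(r, 2))))
Mul(Function('j')(4, Function('G')(Function('K')(-1, -2), -4)), -822) = Mul(Add(Rational(1, 2), Mul(Rational(1, 6), Pow(Pow(Add(Pow(Add(-45, Mul(5, -2)), 2), Pow(-4, 2)), Rational(1, 2)), 2))), -822) = Mul(Add(Rational(1, 2), Mul(Rational(1, 6), Pow(Pow(Add(Pow(Add(-45, -10), 2), 16), Rational(1, 2)), 2))), -822) = Mul(Add(Rational(1, 2), Mul(Rational(1, 6), Pow(Pow(Add(Pow(-55, 2), 16), Rational(1, 2)), 2))), -822) = Mul(Add(Rational(1, 2), Mul(Rational(1, 6), Pow(Pow(Add(3025, 16), Rational(1, 2)), 2))), -822) = Mul(Add(Rational(1, 2), Mul(Rational(1, 6), Pow(Pow(3041, Rational(1, 2)), 2))), -822) = Mul(Add(Rational(1, 2), Mul(Rational(1, 6), 3041)), -822) = Mul(Add(Rational(1, 2), Rational(3041, 6)), -822) = Mul(Rational(1522, 3), -822) = -417028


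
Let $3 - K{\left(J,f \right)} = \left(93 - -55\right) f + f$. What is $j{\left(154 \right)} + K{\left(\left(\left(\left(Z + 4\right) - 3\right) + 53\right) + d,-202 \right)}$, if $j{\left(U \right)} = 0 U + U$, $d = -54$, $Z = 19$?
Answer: $30255$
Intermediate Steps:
$K{\left(J,f \right)} = 3 - 149 f$ ($K{\left(J,f \right)} = 3 - \left(\left(93 - -55\right) f + f\right) = 3 - \left(\left(93 + 55\right) f + f\right) = 3 - \left(148 f + f\right) = 3 - 149 f$)
$j{\left(U \right)} = U$ ($j{\left(U \right)} = 0 + U = U$)
$j{\left(154 \right)} + K{\left(\left(\left(\left(Z + 4\right) - 3\right) + 53\right) + d,-202 \right)} = 154 + \left(3 - -30098\right) = 154 + \left(3 + 30098\right) = 154 + 30101 = 30255$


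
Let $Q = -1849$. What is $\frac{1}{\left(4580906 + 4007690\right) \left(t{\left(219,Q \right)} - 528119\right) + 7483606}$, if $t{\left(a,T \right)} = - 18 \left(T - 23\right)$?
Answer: $- \frac{1}{4246391916502} \approx -2.3549 \cdot 10^{-13}$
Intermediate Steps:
$t{\left(a,T \right)} = 414 - 18 T$ ($t{\left(a,T \right)} = - 18 \left(-23 + T\right) = 414 - 18 T$)
$\frac{1}{\left(4580906 + 4007690\right) \left(t{\left(219,Q \right)} - 528119\right) + 7483606} = \frac{1}{\left(4580906 + 4007690\right) \left(\left(414 - -33282\right) - 528119\right) + 7483606} = \frac{1}{8588596 \left(\left(414 + 33282\right) - 528119\right) + 7483606} = \frac{1}{8588596 \left(33696 - 528119\right) + 7483606} = \frac{1}{8588596 \left(-494423\right) + 7483606} = \frac{1}{-4246399400108 + 7483606} = \frac{1}{-4246391916502} = - \frac{1}{4246391916502}$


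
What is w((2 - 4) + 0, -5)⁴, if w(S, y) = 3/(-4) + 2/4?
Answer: 1/256 ≈ 0.0039063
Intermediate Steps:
w(S, y) = -¼ (w(S, y) = 3*(-¼) + 2*(¼) = -¾ + ½ = -¼)
w((2 - 4) + 0, -5)⁴ = (-¼)⁴ = 1/256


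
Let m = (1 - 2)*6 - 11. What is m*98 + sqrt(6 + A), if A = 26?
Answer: -1666 + 4*sqrt(2) ≈ -1660.3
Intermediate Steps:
m = -17 (m = -1*6 - 11 = -6 - 11 = -17)
m*98 + sqrt(6 + A) = -17*98 + sqrt(6 + 26) = -1666 + sqrt(32) = -1666 + 4*sqrt(2)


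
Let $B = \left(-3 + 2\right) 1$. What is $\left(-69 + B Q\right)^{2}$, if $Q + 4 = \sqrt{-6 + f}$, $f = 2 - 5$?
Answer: $4216 + 390 i \approx 4216.0 + 390.0 i$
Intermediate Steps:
$f = -3$ ($f = 2 - 5 = -3$)
$B = -1$ ($B = \left(-1\right) 1 = -1$)
$Q = -4 + 3 i$ ($Q = -4 + \sqrt{-6 - 3} = -4 + \sqrt{-9} = -4 + 3 i \approx -4.0 + 3.0 i$)
$\left(-69 + B Q\right)^{2} = \left(-69 - \left(-4 + 3 i\right)\right)^{2} = \left(-69 + \left(4 - 3 i\right)\right)^{2} = \left(-65 - 3 i\right)^{2}$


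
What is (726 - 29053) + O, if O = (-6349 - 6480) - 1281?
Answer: -42437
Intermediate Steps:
O = -14110 (O = -12829 - 1281 = -14110)
(726 - 29053) + O = (726 - 29053) - 14110 = -28327 - 14110 = -42437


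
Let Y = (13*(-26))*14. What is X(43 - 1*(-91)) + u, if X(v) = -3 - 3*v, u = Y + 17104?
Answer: 11967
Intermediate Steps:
Y = -4732 (Y = -338*14 = -4732)
u = 12372 (u = -4732 + 17104 = 12372)
X(43 - 1*(-91)) + u = (-3 - 3*(43 - 1*(-91))) + 12372 = (-3 - 3*(43 + 91)) + 12372 = (-3 - 3*134) + 12372 = (-3 - 402) + 12372 = -405 + 12372 = 11967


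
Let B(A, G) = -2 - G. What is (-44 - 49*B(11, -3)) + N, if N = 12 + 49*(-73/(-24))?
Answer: 1633/24 ≈ 68.042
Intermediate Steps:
N = 3865/24 (N = 12 + 49*(-73*(-1/24)) = 12 + 49*(73/24) = 12 + 3577/24 = 3865/24 ≈ 161.04)
(-44 - 49*B(11, -3)) + N = (-44 - 49*(-2 - 1*(-3))) + 3865/24 = (-44 - 49*(-2 + 3)) + 3865/24 = (-44 - 49*1) + 3865/24 = (-44 - 49) + 3865/24 = -93 + 3865/24 = 1633/24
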